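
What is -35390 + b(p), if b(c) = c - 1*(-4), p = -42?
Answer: -35428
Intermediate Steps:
b(c) = 4 + c (b(c) = c + 4 = 4 + c)
-35390 + b(p) = -35390 + (4 - 42) = -35390 - 38 = -35428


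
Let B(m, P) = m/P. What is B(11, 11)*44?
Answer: 44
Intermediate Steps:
B(11, 11)*44 = (11/11)*44 = (11*(1/11))*44 = 1*44 = 44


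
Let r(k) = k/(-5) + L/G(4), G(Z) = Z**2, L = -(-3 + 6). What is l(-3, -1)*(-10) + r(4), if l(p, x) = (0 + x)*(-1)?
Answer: -879/80 ≈ -10.988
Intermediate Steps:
L = -3 (L = -1*3 = -3)
l(p, x) = -x (l(p, x) = x*(-1) = -x)
r(k) = -3/16 - k/5 (r(k) = k/(-5) - 3/(4**2) = k*(-1/5) - 3/16 = -k/5 - 3*1/16 = -k/5 - 3/16 = -3/16 - k/5)
l(-3, -1)*(-10) + r(4) = -1*(-1)*(-10) + (-3/16 - 1/5*4) = 1*(-10) + (-3/16 - 4/5) = -10 - 79/80 = -879/80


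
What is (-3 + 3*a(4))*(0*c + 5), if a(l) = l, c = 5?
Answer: 45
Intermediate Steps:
(-3 + 3*a(4))*(0*c + 5) = (-3 + 3*4)*(0*5 + 5) = (-3 + 12)*(0 + 5) = 9*5 = 45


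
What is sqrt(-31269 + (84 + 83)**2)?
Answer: 26*I*sqrt(5) ≈ 58.138*I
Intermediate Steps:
sqrt(-31269 + (84 + 83)**2) = sqrt(-31269 + 167**2) = sqrt(-31269 + 27889) = sqrt(-3380) = 26*I*sqrt(5)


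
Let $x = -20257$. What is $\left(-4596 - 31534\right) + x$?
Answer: $-56387$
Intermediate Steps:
$\left(-4596 - 31534\right) + x = \left(-4596 - 31534\right) - 20257 = -36130 - 20257 = -56387$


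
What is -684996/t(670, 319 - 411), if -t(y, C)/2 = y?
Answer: 171249/335 ≈ 511.19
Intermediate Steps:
t(y, C) = -2*y
-684996/t(670, 319 - 411) = -684996/((-2*670)) = -684996/(-1340) = -684996*(-1/1340) = 171249/335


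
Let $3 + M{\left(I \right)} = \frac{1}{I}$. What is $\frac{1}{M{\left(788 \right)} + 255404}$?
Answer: $\frac{788}{201255989} \approx 3.9154 \cdot 10^{-6}$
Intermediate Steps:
$M{\left(I \right)} = -3 + \frac{1}{I}$
$\frac{1}{M{\left(788 \right)} + 255404} = \frac{1}{\left(-3 + \frac{1}{788}\right) + 255404} = \frac{1}{- \frac{2363}{788} + 255404} = \frac{1}{\frac{201255989}{788}} = \frac{788}{201255989}$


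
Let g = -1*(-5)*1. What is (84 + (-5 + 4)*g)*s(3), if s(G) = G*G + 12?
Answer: 1659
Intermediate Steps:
g = 5 (g = 5*1 = 5)
s(G) = 12 + G**2 (s(G) = G**2 + 12 = 12 + G**2)
(84 + (-5 + 4)*g)*s(3) = (84 + (-5 + 4)*5)*(12 + 3**2) = (84 - 1*5)*(12 + 9) = (84 - 5)*21 = 79*21 = 1659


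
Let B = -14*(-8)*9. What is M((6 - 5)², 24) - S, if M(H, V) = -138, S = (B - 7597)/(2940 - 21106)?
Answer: -2513497/18166 ≈ -138.36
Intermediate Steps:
B = 1008 (B = 112*9 = 1008)
S = 6589/18166 (S = (1008 - 7597)/(2940 - 21106) = -6589/(-18166) = -6589*(-1/18166) = 6589/18166 ≈ 0.36271)
M((6 - 5)², 24) - S = -138 - 1*6589/18166 = -138 - 6589/18166 = -2513497/18166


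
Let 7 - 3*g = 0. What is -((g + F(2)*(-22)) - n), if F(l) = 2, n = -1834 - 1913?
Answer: -11116/3 ≈ -3705.3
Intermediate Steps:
n = -3747
g = 7/3 (g = 7/3 - 1/3*0 = 7/3 + 0 = 7/3 ≈ 2.3333)
-((g + F(2)*(-22)) - n) = -((7/3 + 2*(-22)) - 1*(-3747)) = -((7/3 - 44) + 3747) = -(-125/3 + 3747) = -1*11116/3 = -11116/3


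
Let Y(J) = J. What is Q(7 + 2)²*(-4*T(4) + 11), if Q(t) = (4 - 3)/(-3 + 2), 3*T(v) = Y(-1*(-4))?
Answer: 17/3 ≈ 5.6667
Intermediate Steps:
T(v) = 4/3 (T(v) = (-1*(-4))/3 = (⅓)*4 = 4/3)
Q(t) = -1 (Q(t) = 1/(-1) = 1*(-1) = -1)
Q(7 + 2)²*(-4*T(4) + 11) = (-1)²*(-4*4/3 + 11) = 1*(-16/3 + 11) = 1*(17/3) = 17/3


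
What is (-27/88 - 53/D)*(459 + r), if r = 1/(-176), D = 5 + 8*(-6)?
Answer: 282982849/665984 ≈ 424.91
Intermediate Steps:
D = -43 (D = 5 - 48 = -43)
r = -1/176 ≈ -0.0056818
(-27/88 - 53/D)*(459 + r) = (-27/88 - 53/(-43))*(459 - 1/176) = (-27*1/88 - 53*(-1/43))*(80783/176) = (-27/88 + 53/43)*(80783/176) = (3503/3784)*(80783/176) = 282982849/665984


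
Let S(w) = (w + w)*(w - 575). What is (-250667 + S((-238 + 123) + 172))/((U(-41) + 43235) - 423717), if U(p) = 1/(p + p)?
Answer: 25396958/31199525 ≈ 0.81402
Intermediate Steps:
U(p) = 1/(2*p)
S(w) = 2*w*(-575 + w) (S(w) = (2*w)*(-575 + w) = 2*w*(-575 + w))
(-250667 + S((-238 + 123) + 172))/((U(-41) + 43235) - 423717) = (-250667 + 2*((-238 + 123) + 172)*(-575 + ((-238 + 123) + 172)))/(((½)/(-41) + 43235) - 423717) = (-250667 + 2*(-115 + 172)*(-575 + (-115 + 172)))/(((½)*(-1/41) + 43235) - 423717) = (-250667 + 2*57*(-575 + 57))/((-1/82 + 43235) - 423717) = (-250667 + 2*57*(-518))/(3545269/82 - 423717) = (-250667 - 59052)/(-31199525/82) = -309719*(-82/31199525) = 25396958/31199525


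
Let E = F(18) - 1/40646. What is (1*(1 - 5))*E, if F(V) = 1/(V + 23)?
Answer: -81210/833243 ≈ -0.097463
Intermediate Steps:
F(V) = 1/(23 + V)
E = 40605/1666486 (E = 1/(23 + 18) - 1/40646 = 1/41 - 1*1/40646 = 1/41 - 1/40646 = 40605/1666486 ≈ 0.024366)
(1*(1 - 5))*E = (1*(1 - 5))*(40605/1666486) = (1*(-4))*(40605/1666486) = -4*40605/1666486 = -81210/833243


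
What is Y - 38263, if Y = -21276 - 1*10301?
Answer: -69840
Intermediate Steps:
Y = -31577 (Y = -21276 - 10301 = -31577)
Y - 38263 = -31577 - 38263 = -69840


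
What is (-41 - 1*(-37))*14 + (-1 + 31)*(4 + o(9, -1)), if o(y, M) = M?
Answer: 34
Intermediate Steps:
(-41 - 1*(-37))*14 + (-1 + 31)*(4 + o(9, -1)) = (-41 - 1*(-37))*14 + (-1 + 31)*(4 - 1) = (-41 + 37)*14 + 30*3 = -4*14 + 90 = -56 + 90 = 34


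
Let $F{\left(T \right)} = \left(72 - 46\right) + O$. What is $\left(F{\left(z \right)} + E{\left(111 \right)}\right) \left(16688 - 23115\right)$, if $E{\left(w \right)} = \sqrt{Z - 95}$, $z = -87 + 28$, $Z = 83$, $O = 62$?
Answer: $-565576 - 12854 i \sqrt{3} \approx -5.6558 \cdot 10^{5} - 22264.0 i$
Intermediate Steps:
$z = -59$
$F{\left(T \right)} = 88$ ($F{\left(T \right)} = \left(72 - 46\right) + 62 = 26 + 62 = 88$)
$E{\left(w \right)} = 2 i \sqrt{3}$ ($E{\left(w \right)} = \sqrt{83 - 95} = \sqrt{-12} = 2 i \sqrt{3}$)
$\left(F{\left(z \right)} + E{\left(111 \right)}\right) \left(16688 - 23115\right) = \left(88 + 2 i \sqrt{3}\right) \left(16688 - 23115\right) = \left(88 + 2 i \sqrt{3}\right) \left(-6427\right) = -565576 - 12854 i \sqrt{3}$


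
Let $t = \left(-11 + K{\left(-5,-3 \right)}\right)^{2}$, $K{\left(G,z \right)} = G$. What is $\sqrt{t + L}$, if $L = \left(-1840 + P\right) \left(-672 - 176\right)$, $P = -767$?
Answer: $4 \sqrt{138187} \approx 1486.9$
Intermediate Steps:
$t = 256$ ($t = \left(-11 - 5\right)^{2} = \left(-16\right)^{2} = 256$)
$L = 2210736$ ($L = \left(-1840 - 767\right) \left(-672 - 176\right) = \left(-2607\right) \left(-848\right) = 2210736$)
$\sqrt{t + L} = \sqrt{256 + 2210736} = \sqrt{2210992} = 4 \sqrt{138187}$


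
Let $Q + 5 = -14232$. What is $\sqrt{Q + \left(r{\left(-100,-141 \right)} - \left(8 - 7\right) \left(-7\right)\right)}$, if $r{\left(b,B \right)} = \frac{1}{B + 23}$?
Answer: $\frac{i \sqrt{198138638}}{118} \approx 119.29 i$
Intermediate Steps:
$r{\left(b,B \right)} = \frac{1}{23 + B}$
$Q = -14237$ ($Q = -5 - 14232 = -14237$)
$\sqrt{Q + \left(r{\left(-100,-141 \right)} - \left(8 - 7\right) \left(-7\right)\right)} = \sqrt{-14237 + \left(\frac{1}{23 - 141} - \left(8 - 7\right) \left(-7\right)\right)} = \sqrt{-14237 + \left(\frac{1}{-118} - \left(8 - 7\right) \left(-7\right)\right)} = \sqrt{-14237 - \left(\frac{1}{118} + \left(8 - 7\right) \left(-7\right)\right)} = \sqrt{-14237 - \left(\frac{1}{118} + 1 \left(-7\right)\right)} = \sqrt{-14237 - - \frac{825}{118}} = \sqrt{-14237 + \left(- \frac{1}{118} + 7\right)} = \sqrt{-14237 + \frac{825}{118}} = \sqrt{- \frac{1679141}{118}} = \frac{i \sqrt{198138638}}{118}$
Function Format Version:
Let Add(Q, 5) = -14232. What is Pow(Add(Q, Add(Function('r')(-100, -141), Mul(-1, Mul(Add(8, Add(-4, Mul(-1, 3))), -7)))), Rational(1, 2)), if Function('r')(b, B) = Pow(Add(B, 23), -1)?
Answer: Mul(Rational(1, 118), I, Pow(198138638, Rational(1, 2))) ≈ Mul(119.29, I)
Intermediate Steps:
Function('r')(b, B) = Pow(Add(23, B), -1)
Q = -14237 (Q = Add(-5, -14232) = -14237)
Pow(Add(Q, Add(Function('r')(-100, -141), Mul(-1, Mul(Add(8, Add(-4, Mul(-1, 3))), -7)))), Rational(1, 2)) = Pow(Add(-14237, Add(Pow(Add(23, -141), -1), Mul(-1, Mul(Add(8, Add(-4, Mul(-1, 3))), -7)))), Rational(1, 2)) = Pow(Add(-14237, Add(Pow(-118, -1), Mul(-1, Mul(Add(8, Add(-4, -3)), -7)))), Rational(1, 2)) = Pow(Add(-14237, Add(Rational(-1, 118), Mul(-1, Mul(Add(8, -7), -7)))), Rational(1, 2)) = Pow(Add(-14237, Add(Rational(-1, 118), Mul(-1, Mul(1, -7)))), Rational(1, 2)) = Pow(Add(-14237, Add(Rational(-1, 118), Mul(-1, -7))), Rational(1, 2)) = Pow(Add(-14237, Add(Rational(-1, 118), 7)), Rational(1, 2)) = Pow(Add(-14237, Rational(825, 118)), Rational(1, 2)) = Pow(Rational(-1679141, 118), Rational(1, 2)) = Mul(Rational(1, 118), I, Pow(198138638, Rational(1, 2)))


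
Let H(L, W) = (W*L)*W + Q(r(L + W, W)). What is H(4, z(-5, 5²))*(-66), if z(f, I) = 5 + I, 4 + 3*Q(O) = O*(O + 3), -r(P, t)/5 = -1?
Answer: -238392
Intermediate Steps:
r(P, t) = 5 (r(P, t) = -5*(-1) = 5)
Q(O) = -4/3 + O*(3 + O)/3 (Q(O) = -4/3 + (O*(O + 3))/3 = -4/3 + (O*(3 + O))/3 = -4/3 + O*(3 + O)/3)
H(L, W) = 12 + L*W² (H(L, W) = (W*L)*W + (-4/3 + 5 + (⅓)*5²) = (L*W)*W + (-4/3 + 5 + (⅓)*25) = L*W² + (-4/3 + 5 + 25/3) = L*W² + 12 = 12 + L*W²)
H(4, z(-5, 5²))*(-66) = (12 + 4*(5 + 5²)²)*(-66) = (12 + 4*(5 + 25)²)*(-66) = (12 + 4*30²)*(-66) = (12 + 4*900)*(-66) = (12 + 3600)*(-66) = 3612*(-66) = -238392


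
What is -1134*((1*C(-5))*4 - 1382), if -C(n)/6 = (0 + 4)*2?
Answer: 1784916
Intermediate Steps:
C(n) = -48 (C(n) = -6*(0 + 4)*2 = -24*2 = -6*8 = -48)
-1134*((1*C(-5))*4 - 1382) = -1134*((1*(-48))*4 - 1382) = -1134*(-48*4 - 1382) = -1134*(-192 - 1382) = -1134*(-1574) = 1784916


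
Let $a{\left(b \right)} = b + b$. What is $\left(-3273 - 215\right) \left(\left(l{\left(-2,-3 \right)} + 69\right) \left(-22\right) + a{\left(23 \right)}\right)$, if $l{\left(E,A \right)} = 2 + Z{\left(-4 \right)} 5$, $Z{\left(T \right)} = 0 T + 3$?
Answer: $6438848$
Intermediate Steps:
$Z{\left(T \right)} = 3$ ($Z{\left(T \right)} = 0 + 3 = 3$)
$l{\left(E,A \right)} = 17$ ($l{\left(E,A \right)} = 2 + 3 \cdot 5 = 2 + 15 = 17$)
$a{\left(b \right)} = 2 b$
$\left(-3273 - 215\right) \left(\left(l{\left(-2,-3 \right)} + 69\right) \left(-22\right) + a{\left(23 \right)}\right) = \left(-3273 - 215\right) \left(\left(17 + 69\right) \left(-22\right) + 2 \cdot 23\right) = - 3488 \left(86 \left(-22\right) + 46\right) = - 3488 \left(-1892 + 46\right) = \left(-3488\right) \left(-1846\right) = 6438848$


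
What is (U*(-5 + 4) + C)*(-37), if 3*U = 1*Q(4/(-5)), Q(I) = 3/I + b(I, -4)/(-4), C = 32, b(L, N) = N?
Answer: -14615/12 ≈ -1217.9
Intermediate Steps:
Q(I) = 1 + 3/I (Q(I) = 3/I - 4/(-4) = 3/I - 4*(-¼) = 3/I + 1 = 1 + 3/I)
U = -11/12 (U = (1*((3 + 4/(-5))/((4/(-5)))))/3 = (1*((3 + 4*(-⅕))/((4*(-⅕)))))/3 = (1*((3 - ⅘)/(-⅘)))/3 = (1*(-5/4*11/5))/3 = (1*(-11/4))/3 = (⅓)*(-11/4) = -11/12 ≈ -0.91667)
(U*(-5 + 4) + C)*(-37) = (-11*(-5 + 4)/12 + 32)*(-37) = (-11/12*(-1) + 32)*(-37) = (11/12 + 32)*(-37) = (395/12)*(-37) = -14615/12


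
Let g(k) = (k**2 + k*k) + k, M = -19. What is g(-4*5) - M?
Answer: 799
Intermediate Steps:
g(k) = k + 2*k**2 (g(k) = (k**2 + k**2) + k = 2*k**2 + k = k + 2*k**2)
g(-4*5) - M = (-4*5)*(1 + 2*(-4*5)) - 1*(-19) = -20*(1 + 2*(-20)) + 19 = -20*(1 - 40) + 19 = -20*(-39) + 19 = 780 + 19 = 799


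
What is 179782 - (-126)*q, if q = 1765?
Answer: 402172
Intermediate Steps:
179782 - (-126)*q = 179782 - (-126)*1765 = 179782 - 1*(-222390) = 179782 + 222390 = 402172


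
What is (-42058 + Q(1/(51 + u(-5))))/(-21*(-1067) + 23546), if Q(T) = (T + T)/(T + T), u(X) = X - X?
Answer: -42057/45953 ≈ -0.91522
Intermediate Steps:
u(X) = 0
Q(T) = 1 (Q(T) = (2*T)/((2*T)) = (2*T)*(1/(2*T)) = 1)
(-42058 + Q(1/(51 + u(-5))))/(-21*(-1067) + 23546) = (-42058 + 1)/(-21*(-1067) + 23546) = -42057/(22407 + 23546) = -42057/45953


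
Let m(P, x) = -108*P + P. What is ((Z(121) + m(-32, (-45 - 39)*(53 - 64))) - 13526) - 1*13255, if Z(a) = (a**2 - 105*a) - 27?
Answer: -21448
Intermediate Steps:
Z(a) = -27 + a**2 - 105*a
m(P, x) = -107*P
((Z(121) + m(-32, (-45 - 39)*(53 - 64))) - 13526) - 1*13255 = (((-27 + 121**2 - 105*121) - 107*(-32)) - 13526) - 1*13255 = (((-27 + 14641 - 12705) + 3424) - 13526) - 13255 = ((1909 + 3424) - 13526) - 13255 = (5333 - 13526) - 13255 = -8193 - 13255 = -21448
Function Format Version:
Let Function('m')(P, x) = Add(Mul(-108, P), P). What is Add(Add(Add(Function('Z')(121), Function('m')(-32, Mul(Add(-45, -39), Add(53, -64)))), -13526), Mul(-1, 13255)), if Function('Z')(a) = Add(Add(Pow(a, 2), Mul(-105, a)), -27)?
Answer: -21448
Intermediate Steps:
Function('Z')(a) = Add(-27, Pow(a, 2), Mul(-105, a))
Function('m')(P, x) = Mul(-107, P)
Add(Add(Add(Function('Z')(121), Function('m')(-32, Mul(Add(-45, -39), Add(53, -64)))), -13526), Mul(-1, 13255)) = Add(Add(Add(Add(-27, Pow(121, 2), Mul(-105, 121)), Mul(-107, -32)), -13526), Mul(-1, 13255)) = Add(Add(Add(Add(-27, 14641, -12705), 3424), -13526), -13255) = Add(Add(Add(1909, 3424), -13526), -13255) = Add(Add(5333, -13526), -13255) = Add(-8193, -13255) = -21448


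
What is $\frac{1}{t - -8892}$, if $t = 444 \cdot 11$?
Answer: $\frac{1}{13776} \approx 7.259 \cdot 10^{-5}$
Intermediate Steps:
$t = 4884$
$\frac{1}{t - -8892} = \frac{1}{4884 - -8892} = \frac{1}{4884 + 8892} = \frac{1}{13776}$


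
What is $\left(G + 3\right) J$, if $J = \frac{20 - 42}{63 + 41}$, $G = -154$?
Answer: $\frac{1661}{52} \approx 31.942$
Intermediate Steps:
$J = - \frac{11}{52}$ ($J = - \frac{22}{104} = \left(-22\right) \frac{1}{104} = - \frac{11}{52} \approx -0.21154$)
$\left(G + 3\right) J = \left(-154 + 3\right) \left(- \frac{11}{52}\right) = \left(-151\right) \left(- \frac{11}{52}\right) = \frac{1661}{52}$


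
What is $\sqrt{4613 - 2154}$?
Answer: $\sqrt{2459} \approx 49.588$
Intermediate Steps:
$\sqrt{4613 - 2154} = \sqrt{2459}$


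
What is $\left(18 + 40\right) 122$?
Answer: $7076$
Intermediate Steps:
$\left(18 + 40\right) 122 = 58 \cdot 122 = 7076$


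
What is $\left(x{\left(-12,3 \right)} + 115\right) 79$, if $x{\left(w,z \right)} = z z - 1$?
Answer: $9717$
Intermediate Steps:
$x{\left(w,z \right)} = -1 + z^{2}$ ($x{\left(w,z \right)} = z^{2} - 1 = -1 + z^{2}$)
$\left(x{\left(-12,3 \right)} + 115\right) 79 = \left(\left(-1 + 3^{2}\right) + 115\right) 79 = \left(\left(-1 + 9\right) + 115\right) 79 = \left(8 + 115\right) 79 = 123 \cdot 79 = 9717$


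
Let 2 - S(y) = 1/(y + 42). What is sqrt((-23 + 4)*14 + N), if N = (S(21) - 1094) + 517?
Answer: 2*I*sqrt(92722)/21 ≈ 29.0*I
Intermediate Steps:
S(y) = 2 - 1/(42 + y) (S(y) = 2 - 1/(y + 42) = 2 - 1/(42 + y))
N = -36226/63 (N = ((83 + 2*21)/(42 + 21) - 1094) + 517 = ((83 + 42)/63 - 1094) + 517 = ((1/63)*125 - 1094) + 517 = (125/63 - 1094) + 517 = -68797/63 + 517 = -36226/63 ≈ -575.02)
sqrt((-23 + 4)*14 + N) = sqrt((-23 + 4)*14 - 36226/63) = sqrt(-19*14 - 36226/63) = sqrt(-266 - 36226/63) = sqrt(-52984/63) = 2*I*sqrt(92722)/21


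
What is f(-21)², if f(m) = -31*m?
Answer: 423801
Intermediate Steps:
f(-21)² = (-31*(-21))² = 651² = 423801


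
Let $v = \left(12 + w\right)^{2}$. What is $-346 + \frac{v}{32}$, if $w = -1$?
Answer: $- \frac{10951}{32} \approx -342.22$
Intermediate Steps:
$v = 121$ ($v = \left(12 - 1\right)^{2} = 11^{2} = 121$)
$-346 + \frac{v}{32} = -346 + \frac{121}{32} = - \frac{10951}{32}$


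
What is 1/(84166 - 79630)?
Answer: 1/4536 ≈ 0.00022046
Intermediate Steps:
1/(84166 - 79630) = 1/4536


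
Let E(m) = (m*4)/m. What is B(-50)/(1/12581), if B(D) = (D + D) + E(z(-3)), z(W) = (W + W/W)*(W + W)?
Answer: -1207776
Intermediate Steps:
z(W) = 2*W*(1 + W) (z(W) = (W + 1)*(2*W) = (1 + W)*(2*W) = 2*W*(1 + W))
E(m) = 4 (E(m) = (4*m)/m = 4)
B(D) = 4 + 2*D (B(D) = (D + D) + 4 = 2*D + 4 = 4 + 2*D)
B(-50)/(1/12581) = (4 + 2*(-50))/(1/12581) = (4 - 100)/(1/12581) = -96*12581 = -1207776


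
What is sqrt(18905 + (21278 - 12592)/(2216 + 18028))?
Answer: sqrt(1936953541866)/10122 ≈ 137.50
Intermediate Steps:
sqrt(18905 + (21278 - 12592)/(2216 + 18028)) = sqrt(18905 + 8686/20244) = sqrt(18905 + 8686*(1/20244)) = sqrt(18905 + 4343/10122) = sqrt(191360753/10122) = sqrt(1936953541866)/10122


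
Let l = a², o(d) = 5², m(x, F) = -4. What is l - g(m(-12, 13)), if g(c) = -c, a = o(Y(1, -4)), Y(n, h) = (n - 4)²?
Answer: 621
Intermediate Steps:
Y(n, h) = (-4 + n)²
o(d) = 25
a = 25
l = 625 (l = 25² = 625)
l - g(m(-12, 13)) = 625 - (-1)*(-4) = 625 - 1*4 = 625 - 4 = 621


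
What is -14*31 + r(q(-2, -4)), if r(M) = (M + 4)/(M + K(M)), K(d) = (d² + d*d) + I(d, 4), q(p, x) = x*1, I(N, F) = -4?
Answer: -434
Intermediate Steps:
q(p, x) = x
K(d) = -4 + 2*d² (K(d) = (d² + d*d) - 4 = (d² + d²) - 4 = 2*d² - 4 = -4 + 2*d²)
r(M) = (4 + M)/(-4 + M + 2*M²) (r(M) = (M + 4)/(M + (-4 + 2*M²)) = (4 + M)/(-4 + M + 2*M²))
-14*31 + r(q(-2, -4)) = -14*31 + (4 - 4)/(-4 - 4 + 2*(-4)²) = -434 + 0/(-4 - 4 + 2*16) = -434 + 0/(-4 - 4 + 32) = -434 + 0/24 = -434 + (1/24)*0 = -434 + 0 = -434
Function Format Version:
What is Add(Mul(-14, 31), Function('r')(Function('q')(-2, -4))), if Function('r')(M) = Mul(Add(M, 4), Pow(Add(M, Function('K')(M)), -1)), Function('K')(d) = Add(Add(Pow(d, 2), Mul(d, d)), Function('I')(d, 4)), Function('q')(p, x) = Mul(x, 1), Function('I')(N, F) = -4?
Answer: -434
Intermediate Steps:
Function('q')(p, x) = x
Function('K')(d) = Add(-4, Mul(2, Pow(d, 2))) (Function('K')(d) = Add(Add(Pow(d, 2), Mul(d, d)), -4) = Add(Add(Pow(d, 2), Pow(d, 2)), -4) = Add(Mul(2, Pow(d, 2)), -4) = Add(-4, Mul(2, Pow(d, 2))))
Function('r')(M) = Mul(Pow(Add(-4, M, Mul(2, Pow(M, 2))), -1), Add(4, M)) (Function('r')(M) = Mul(Add(M, 4), Pow(Add(M, Add(-4, Mul(2, Pow(M, 2)))), -1)) = Mul(Add(4, M), Pow(Add(-4, M, Mul(2, Pow(M, 2))), -1)) = Mul(Pow(Add(-4, M, Mul(2, Pow(M, 2))), -1), Add(4, M)))
Add(Mul(-14, 31), Function('r')(Function('q')(-2, -4))) = Add(Mul(-14, 31), Mul(Pow(Add(-4, -4, Mul(2, Pow(-4, 2))), -1), Add(4, -4))) = Add(-434, Mul(Pow(Add(-4, -4, Mul(2, 16)), -1), 0)) = Add(-434, Mul(Pow(Add(-4, -4, 32), -1), 0)) = Add(-434, Mul(Pow(24, -1), 0)) = Add(-434, Mul(Rational(1, 24), 0)) = Add(-434, 0) = -434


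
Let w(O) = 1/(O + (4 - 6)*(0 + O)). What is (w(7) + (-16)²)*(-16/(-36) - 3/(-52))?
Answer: 46765/364 ≈ 128.48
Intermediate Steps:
w(O) = -1/O (w(O) = 1/(O - 2*O) = 1/(-O) = -1/O)
(w(7) + (-16)²)*(-16/(-36) - 3/(-52)) = (-1/7 + (-16)²)*(-16/(-36) - 3/(-52)) = (-1*⅐ + 256)*(-16*(-1/36) - 3*(-1/52)) = (-⅐ + 256)*(4/9 + 3/52) = (1791/7)*(235/468) = 46765/364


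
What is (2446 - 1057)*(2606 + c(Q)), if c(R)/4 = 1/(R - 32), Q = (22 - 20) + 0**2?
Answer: 18097744/5 ≈ 3.6195e+6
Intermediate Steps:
Q = 2 (Q = 2 + 0 = 2)
c(R) = 4/(-32 + R) (c(R) = 4/(R - 32) = 4/(-32 + R))
(2446 - 1057)*(2606 + c(Q)) = (2446 - 1057)*(2606 + 4/(-32 + 2)) = 1389*(2606 + 4/(-30)) = 1389*(2606 + 4*(-1/30)) = 1389*(2606 - 2/15) = 1389*(39088/15) = 18097744/5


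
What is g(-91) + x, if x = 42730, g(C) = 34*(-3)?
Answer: 42628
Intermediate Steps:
g(C) = -102
g(-91) + x = -102 + 42730 = 42628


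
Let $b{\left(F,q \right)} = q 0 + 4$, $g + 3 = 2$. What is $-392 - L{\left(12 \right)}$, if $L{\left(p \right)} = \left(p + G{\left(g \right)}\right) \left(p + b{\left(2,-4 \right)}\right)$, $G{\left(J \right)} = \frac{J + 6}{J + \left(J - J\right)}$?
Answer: $-504$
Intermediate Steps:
$g = -1$ ($g = -3 + 2 = -1$)
$G{\left(J \right)} = \frac{6 + J}{J}$ ($G{\left(J \right)} = \frac{6 + J}{J + 0} = \frac{6 + J}{J}$)
$b{\left(F,q \right)} = 4$ ($b{\left(F,q \right)} = 0 + 4 = 4$)
$L{\left(p \right)} = \left(-5 + p\right) \left(4 + p\right)$ ($L{\left(p \right)} = \left(p + \frac{6 - 1}{-1}\right) \left(p + 4\right) = \left(p - 5\right) \left(4 + p\right) = \left(-5 + p\right) \left(4 + p\right)$)
$-392 - L{\left(12 \right)} = -392 - \left(-20 + 12^{2} - 12\right) = -392 - \left(-20 + 144 - 12\right) = -392 - 112 = -504$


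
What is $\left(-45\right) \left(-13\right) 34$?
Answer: $19890$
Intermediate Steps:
$\left(-45\right) \left(-13\right) 34 = 585 \cdot 34 = 19890$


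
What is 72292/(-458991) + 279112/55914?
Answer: 20677960184/4277337129 ≈ 4.8343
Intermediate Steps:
72292/(-458991) + 279112/55914 = 72292*(-1/458991) + 279112*(1/55914) = -72292/458991 + 139556/27957 = 20677960184/4277337129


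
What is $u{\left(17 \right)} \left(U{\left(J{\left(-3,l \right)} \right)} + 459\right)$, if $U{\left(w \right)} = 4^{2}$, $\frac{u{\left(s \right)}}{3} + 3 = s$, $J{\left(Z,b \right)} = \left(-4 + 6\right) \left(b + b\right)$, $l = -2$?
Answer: $19950$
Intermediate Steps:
$J{\left(Z,b \right)} = 4 b$ ($J{\left(Z,b \right)} = 2 \cdot 2 b = 4 b$)
$u{\left(s \right)} = -9 + 3 s$
$U{\left(w \right)} = 16$
$u{\left(17 \right)} \left(U{\left(J{\left(-3,l \right)} \right)} + 459\right) = \left(-9 + 3 \cdot 17\right) \left(16 + 459\right) = \left(-9 + 51\right) 475 = 42 \cdot 475 = 19950$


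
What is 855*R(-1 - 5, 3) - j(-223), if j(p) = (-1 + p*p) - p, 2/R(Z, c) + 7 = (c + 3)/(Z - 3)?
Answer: -1154003/23 ≈ -50174.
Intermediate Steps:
R(Z, c) = 2/(-7 + (3 + c)/(-3 + Z)) (R(Z, c) = 2/(-7 + (c + 3)/(Z - 3)) = 2/(-7 + (3 + c)/(-3 + Z)))
j(p) = -1 + p² - p (j(p) = (-1 + p²) - p = -1 + p² - p)
855*R(-1 - 5, 3) - j(-223) = 855*(2*(-3 + (-1 - 5))/(24 + 3 - 7*(-1 - 5))) - (-1 + (-223)² - 1*(-223)) = 855*(2*(-3 - 6)/(24 + 3 - 7*(-6))) - (-1 + 49729 + 223) = 855*(2*(-9)/(24 + 3 + 42)) - 1*49951 = 855*(2*(-9)/69) - 49951 = 855*(2*(1/69)*(-9)) - 49951 = 855*(-6/23) - 49951 = -5130/23 - 49951 = -1154003/23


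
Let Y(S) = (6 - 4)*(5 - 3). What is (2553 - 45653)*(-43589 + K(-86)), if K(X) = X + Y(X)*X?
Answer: 1897218900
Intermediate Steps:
Y(S) = 4 (Y(S) = 2*2 = 4)
K(X) = 5*X (K(X) = X + 4*X = 5*X)
(2553 - 45653)*(-43589 + K(-86)) = (2553 - 45653)*(-43589 + 5*(-86)) = -43100*(-43589 - 430) = -43100*(-44019) = 1897218900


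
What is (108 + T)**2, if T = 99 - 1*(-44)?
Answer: 63001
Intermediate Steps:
T = 143 (T = 99 + 44 = 143)
(108 + T)**2 = (108 + 143)**2 = 251**2 = 63001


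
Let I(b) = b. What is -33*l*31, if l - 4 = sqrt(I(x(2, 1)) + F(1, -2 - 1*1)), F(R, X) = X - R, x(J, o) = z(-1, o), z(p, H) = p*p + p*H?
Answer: -4092 - 2046*I ≈ -4092.0 - 2046.0*I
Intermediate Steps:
z(p, H) = p**2 + H*p
x(J, o) = 1 - o (x(J, o) = -(o - 1) = -(-1 + o) = 1 - o)
l = 4 + 2*I (l = 4 + sqrt((1 - 1*1) + ((-2 - 1*1) - 1*1)) = 4 + sqrt((1 - 1) + ((-2 - 1) - 1)) = 4 + sqrt(0 + (-3 - 1)) = 4 + sqrt(0 - 4) = 4 + sqrt(-4) = 4 + 2*I ≈ 4.0 + 2.0*I)
-33*l*31 = -33*(4 + 2*I)*31 = (-132 - 66*I)*31 = -4092 - 2046*I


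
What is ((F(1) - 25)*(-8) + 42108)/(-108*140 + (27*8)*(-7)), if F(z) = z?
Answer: -1175/462 ≈ -2.5433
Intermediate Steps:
((F(1) - 25)*(-8) + 42108)/(-108*140 + (27*8)*(-7)) = ((1 - 25)*(-8) + 42108)/(-108*140 + (27*8)*(-7)) = (-24*(-8) + 42108)/(-15120 + 216*(-7)) = (192 + 42108)/(-15120 - 1512) = 42300/(-16632) = 42300*(-1/16632) = -1175/462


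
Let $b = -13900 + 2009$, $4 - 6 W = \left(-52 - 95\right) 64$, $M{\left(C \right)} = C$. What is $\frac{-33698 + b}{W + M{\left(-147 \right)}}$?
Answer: $- \frac{136767}{4265} \approx -32.067$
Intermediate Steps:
$W = \frac{4706}{3}$ ($W = \frac{2}{3} - \frac{\left(-52 - 95\right) 64}{6} = \frac{2}{3} - \frac{\left(-147\right) 64}{6} = \frac{2}{3} - -1568 = \frac{2}{3} + 1568 = \frac{4706}{3} \approx 1568.7$)
$b = -11891$
$\frac{-33698 + b}{W + M{\left(-147 \right)}} = \frac{-33698 - 11891}{\frac{4706}{3} - 147} = - \frac{45589}{\frac{4265}{3}} = \left(-45589\right) \frac{3}{4265} = - \frac{136767}{4265}$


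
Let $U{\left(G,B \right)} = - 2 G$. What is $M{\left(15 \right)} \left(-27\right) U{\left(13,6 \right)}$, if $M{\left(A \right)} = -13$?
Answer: $-9126$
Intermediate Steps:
$M{\left(15 \right)} \left(-27\right) U{\left(13,6 \right)} = \left(-13\right) \left(-27\right) \left(\left(-2\right) 13\right) = 351 \left(-26\right) = -9126$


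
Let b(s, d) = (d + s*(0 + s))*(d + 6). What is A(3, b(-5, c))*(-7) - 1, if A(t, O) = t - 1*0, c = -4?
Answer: -22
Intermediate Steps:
b(s, d) = (6 + d)*(d + s**2) (b(s, d) = (d + s*s)*(6 + d) = (d + s**2)*(6 + d) = (6 + d)*(d + s**2))
A(t, O) = t (A(t, O) = t + 0 = t)
A(3, b(-5, c))*(-7) - 1 = 3*(-7) - 1 = -21 - 1 = -22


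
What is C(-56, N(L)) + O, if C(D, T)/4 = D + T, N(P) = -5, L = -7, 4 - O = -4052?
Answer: 3812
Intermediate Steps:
O = 4056 (O = 4 - 1*(-4052) = 4 + 4052 = 4056)
C(D, T) = 4*D + 4*T (C(D, T) = 4*(D + T) = 4*D + 4*T)
C(-56, N(L)) + O = (4*(-56) + 4*(-5)) + 4056 = (-224 - 20) + 4056 = -244 + 4056 = 3812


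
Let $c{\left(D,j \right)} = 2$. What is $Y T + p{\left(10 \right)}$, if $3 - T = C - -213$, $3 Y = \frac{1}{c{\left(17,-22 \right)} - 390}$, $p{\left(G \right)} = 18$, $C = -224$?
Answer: $\frac{10469}{582} \approx 17.988$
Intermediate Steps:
$Y = - \frac{1}{1164}$ ($Y = \frac{1}{3 \left(2 - 390\right)} = \frac{1}{3 \left(-388\right)} = \frac{1}{3} \left(- \frac{1}{388}\right) = - \frac{1}{1164} \approx -0.00085911$)
$T = 14$ ($T = 3 - \left(-224 - -213\right) = 3 - \left(-224 + 213\right) = 3 - -11 = 3 + 11 = 14$)
$Y T + p{\left(10 \right)} = \left(- \frac{1}{1164}\right) 14 + 18 = - \frac{7}{582} + 18 = \frac{10469}{582}$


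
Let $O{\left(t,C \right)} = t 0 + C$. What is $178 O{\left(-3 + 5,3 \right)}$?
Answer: $534$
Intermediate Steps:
$O{\left(t,C \right)} = C$ ($O{\left(t,C \right)} = 0 + C = C$)
$178 O{\left(-3 + 5,3 \right)} = 178 \cdot 3 = 534$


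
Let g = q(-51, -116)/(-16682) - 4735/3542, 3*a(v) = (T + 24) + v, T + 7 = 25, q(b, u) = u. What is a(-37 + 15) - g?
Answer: 708744037/88631466 ≈ 7.9965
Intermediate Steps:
T = 18 (T = -7 + 25 = 18)
a(v) = 14 + v/3 (a(v) = ((18 + 24) + v)/3 = (42 + v)/3 = 14 + v/3)
g = -39289199/29543822 (g = -116/(-16682) - 4735/3542 = -116*(-1/16682) - 4735*1/3542 = 58/8341 - 4735/3542 = -39289199/29543822 ≈ -1.3299)
a(-37 + 15) - g = (14 + (-37 + 15)/3) - 1*(-39289199/29543822) = (14 + (⅓)*(-22)) + 39289199/29543822 = (14 - 22/3) + 39289199/29543822 = 20/3 + 39289199/29543822 = 708744037/88631466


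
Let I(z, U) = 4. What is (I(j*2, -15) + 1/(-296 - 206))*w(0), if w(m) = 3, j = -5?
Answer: 6021/502 ≈ 11.994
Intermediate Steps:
(I(j*2, -15) + 1/(-296 - 206))*w(0) = (4 + 1/(-296 - 206))*3 = (4 + 1/(-502))*3 = (4 - 1/502)*3 = (2007/502)*3 = 6021/502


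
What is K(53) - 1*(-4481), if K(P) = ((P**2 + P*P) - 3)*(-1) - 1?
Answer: -1135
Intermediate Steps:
K(P) = 2 - 2*P**2 (K(P) = ((P**2 + P**2) - 3)*(-1) - 1 = (2*P**2 - 3)*(-1) - 1 = (-3 + 2*P**2)*(-1) - 1 = (3 - 2*P**2) - 1 = 2 - 2*P**2)
K(53) - 1*(-4481) = (2 - 2*53**2) - 1*(-4481) = (2 - 2*2809) + 4481 = (2 - 5618) + 4481 = -5616 + 4481 = -1135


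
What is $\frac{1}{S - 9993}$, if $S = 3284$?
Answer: $- \frac{1}{6709} \approx -0.00014905$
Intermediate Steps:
$\frac{1}{S - 9993} = \frac{1}{3284 - 9993} = \frac{1}{-6709} = - \frac{1}{6709}$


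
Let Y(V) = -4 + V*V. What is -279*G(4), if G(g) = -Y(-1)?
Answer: -837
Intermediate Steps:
Y(V) = -4 + V²
G(g) = 3 (G(g) = -(-4 + (-1)²) = -(-4 + 1) = -1*(-3) = 3)
-279*G(4) = -279*3 = -837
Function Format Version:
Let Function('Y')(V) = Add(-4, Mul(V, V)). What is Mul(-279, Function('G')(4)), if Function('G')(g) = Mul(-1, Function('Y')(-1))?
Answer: -837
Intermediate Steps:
Function('Y')(V) = Add(-4, Pow(V, 2))
Function('G')(g) = 3 (Function('G')(g) = Mul(-1, Add(-4, Pow(-1, 2))) = Mul(-1, Add(-4, 1)) = Mul(-1, -3) = 3)
Mul(-279, Function('G')(4)) = Mul(-279, 3) = -837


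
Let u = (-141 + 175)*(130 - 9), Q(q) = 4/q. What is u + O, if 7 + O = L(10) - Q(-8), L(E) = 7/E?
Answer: 20541/5 ≈ 4108.2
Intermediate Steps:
O = -29/5 (O = -7 + (7/10 - 4/(-8)) = -7 + (7*(⅒) - 4*(-1)/8) = -7 + (7/10 - 1*(-½)) = -7 + (7/10 + ½) = -7 + 6/5 = -29/5 ≈ -5.8000)
u = 4114 (u = 34*121 = 4114)
u + O = 4114 - 29/5 = 20541/5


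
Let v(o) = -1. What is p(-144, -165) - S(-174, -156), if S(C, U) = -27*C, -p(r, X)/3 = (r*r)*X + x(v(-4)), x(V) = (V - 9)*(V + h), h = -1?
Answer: 10259562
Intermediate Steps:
x(V) = (-1 + V)*(-9 + V) (x(V) = (V - 9)*(V - 1) = (-9 + V)*(-1 + V) = (-1 + V)*(-9 + V))
p(r, X) = -60 - 3*X*r² (p(r, X) = -3*((r*r)*X + (9 + (-1)² - 10*(-1))) = -3*(r²*X + (9 + 1 + 10)) = -3*(X*r² + 20) = -3*(20 + X*r²) = -60 - 3*X*r²)
p(-144, -165) - S(-174, -156) = (-60 - 3*(-165)*(-144)²) - (-27)*(-174) = (-60 - 3*(-165)*20736) - 1*4698 = (-60 + 10264320) - 4698 = 10264260 - 4698 = 10259562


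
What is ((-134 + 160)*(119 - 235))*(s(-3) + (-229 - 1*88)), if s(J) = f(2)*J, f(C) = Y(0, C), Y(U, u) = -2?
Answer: 937976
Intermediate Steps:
f(C) = -2
s(J) = -2*J
((-134 + 160)*(119 - 235))*(s(-3) + (-229 - 1*88)) = ((-134 + 160)*(119 - 235))*(-2*(-3) + (-229 - 1*88)) = (26*(-116))*(6 + (-229 - 88)) = -3016*(6 - 317) = -3016*(-311) = 937976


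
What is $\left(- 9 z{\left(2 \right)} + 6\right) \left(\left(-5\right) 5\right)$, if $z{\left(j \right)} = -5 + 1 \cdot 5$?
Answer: $-150$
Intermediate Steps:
$z{\left(j \right)} = 0$ ($z{\left(j \right)} = -5 + 5 = 0$)
$\left(- 9 z{\left(2 \right)} + 6\right) \left(\left(-5\right) 5\right) = \left(\left(-9\right) 0 + 6\right) \left(\left(-5\right) 5\right) = \left(0 + 6\right) \left(-25\right) = 6 \left(-25\right) = -150$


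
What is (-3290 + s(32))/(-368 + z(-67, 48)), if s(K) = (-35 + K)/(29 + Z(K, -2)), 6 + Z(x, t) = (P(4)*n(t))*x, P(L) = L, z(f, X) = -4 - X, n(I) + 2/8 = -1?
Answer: 450727/57540 ≈ 7.8333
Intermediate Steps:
n(I) = -5/4 (n(I) = -¼ - 1 = -5/4)
Z(x, t) = -6 - 5*x (Z(x, t) = -6 + (4*(-5/4))*x = -6 - 5*x)
s(K) = (-35 + K)/(23 - 5*K) (s(K) = (-35 + K)/(29 + (-6 - 5*K)) = (-35 + K)/(23 - 5*K))
(-3290 + s(32))/(-368 + z(-67, 48)) = (-3290 + (-35 + 32)/(23 - 5*32))/(-368 + (-4 - 1*48)) = (-3290 - 3/(23 - 160))/(-368 + (-4 - 48)) = (-3290 - 3/(-137))/(-368 - 52) = (-3290 - 1/137*(-3))/(-420) = (-3290 + 3/137)*(-1/420) = -450727/137*(-1/420) = 450727/57540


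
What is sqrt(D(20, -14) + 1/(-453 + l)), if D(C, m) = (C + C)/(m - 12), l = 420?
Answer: I*sqrt(288717)/429 ≈ 1.2525*I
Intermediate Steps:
D(C, m) = 2*C/(-12 + m) (D(C, m) = (2*C)/(-12 + m) = 2*C/(-12 + m))
sqrt(D(20, -14) + 1/(-453 + l)) = sqrt(2*20/(-12 - 14) + 1/(-453 + 420)) = sqrt(2*20/(-26) + 1/(-33)) = sqrt(2*20*(-1/26) - 1/33) = sqrt(-20/13 - 1/33) = sqrt(-673/429) = I*sqrt(288717)/429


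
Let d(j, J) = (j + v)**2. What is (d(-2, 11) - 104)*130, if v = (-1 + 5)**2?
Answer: 11960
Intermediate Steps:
v = 16 (v = 4**2 = 16)
d(j, J) = (16 + j)**2 (d(j, J) = (j + 16)**2 = (16 + j)**2)
(d(-2, 11) - 104)*130 = ((16 - 2)**2 - 104)*130 = (14**2 - 104)*130 = (196 - 104)*130 = 92*130 = 11960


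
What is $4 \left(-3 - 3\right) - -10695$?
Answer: $10671$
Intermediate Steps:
$4 \left(-3 - 3\right) - -10695 = 4 \left(-6\right) + 10695 = -24 + 10695 = 10671$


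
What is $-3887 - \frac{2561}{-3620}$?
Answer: $- \frac{14068379}{3620} \approx -3886.3$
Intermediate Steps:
$-3887 - \frac{2561}{-3620} = -3887 - 2561 \left(- \frac{1}{3620}\right) = -3887 - - \frac{2561}{3620} = -3887 + \frac{2561}{3620} = - \frac{14068379}{3620}$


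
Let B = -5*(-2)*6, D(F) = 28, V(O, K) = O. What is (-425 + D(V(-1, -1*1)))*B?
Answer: -23820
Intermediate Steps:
B = 60 (B = 10*6 = 60)
(-425 + D(V(-1, -1*1)))*B = (-425 + 28)*60 = -397*60 = -23820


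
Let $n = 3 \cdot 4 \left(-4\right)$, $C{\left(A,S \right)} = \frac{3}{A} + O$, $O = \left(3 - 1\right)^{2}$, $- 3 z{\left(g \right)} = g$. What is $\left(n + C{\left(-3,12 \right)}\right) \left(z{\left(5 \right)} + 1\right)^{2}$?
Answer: $-20$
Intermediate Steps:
$z{\left(g \right)} = - \frac{g}{3}$
$O = 4$ ($O = 2^{2} = 4$)
$C{\left(A,S \right)} = 4 + \frac{3}{A}$ ($C{\left(A,S \right)} = \frac{3}{A} + 4 = 4 + \frac{3}{A}$)
$n = -48$ ($n = 12 \left(-4\right) = -48$)
$\left(n + C{\left(-3,12 \right)}\right) \left(z{\left(5 \right)} + 1\right)^{2} = \left(-48 + \left(4 + \frac{3}{-3}\right)\right) \left(\left(- \frac{1}{3}\right) 5 + 1\right)^{2} = \left(-48 + \left(4 + 3 \left(- \frac{1}{3}\right)\right)\right) \left(- \frac{5}{3} + 1\right)^{2} = \left(-48 + \left(4 - 1\right)\right) \left(- \frac{2}{3}\right)^{2} = \left(-48 + 3\right) \frac{4}{9} = \left(-45\right) \frac{4}{9} = -20$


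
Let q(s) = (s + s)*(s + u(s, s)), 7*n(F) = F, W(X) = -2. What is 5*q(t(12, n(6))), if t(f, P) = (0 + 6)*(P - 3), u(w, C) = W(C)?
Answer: 93600/49 ≈ 1910.2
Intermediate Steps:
n(F) = F/7
u(w, C) = -2
t(f, P) = -18 + 6*P (t(f, P) = 6*(-3 + P) = -18 + 6*P)
q(s) = 2*s*(-2 + s) (q(s) = (s + s)*(s - 2) = (2*s)*(-2 + s) = 2*s*(-2 + s))
5*q(t(12, n(6))) = 5*(2*(-18 + 6*((1/7)*6))*(-2 + (-18 + 6*((1/7)*6)))) = 5*(2*(-18 + 6*(6/7))*(-2 + (-18 + 6*(6/7)))) = 5*(2*(-18 + 36/7)*(-2 + (-18 + 36/7))) = 5*(2*(-90/7)*(-2 - 90/7)) = 5*(2*(-90/7)*(-104/7)) = 5*(18720/49) = 93600/49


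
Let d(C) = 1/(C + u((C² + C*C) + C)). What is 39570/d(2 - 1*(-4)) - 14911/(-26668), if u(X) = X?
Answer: 88641246751/26668 ≈ 3.3239e+6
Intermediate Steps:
d(C) = 1/(2*C + 2*C²) (d(C) = 1/(C + ((C² + C*C) + C)) = 1/(C + ((C² + C²) + C)) = 1/(C + (2*C² + C)) = 1/(C + (C + 2*C²)) = 1/(2*C + 2*C²))
39570/d(2 - 1*(-4)) - 14911/(-26668) = 39570/((1/(2*(2 - 1*(-4))*(1 + (2 - 1*(-4)))))) - 14911/(-26668) = 39570/((1/(2*(2 + 4)*(1 + (2 + 4))))) - 14911*(-1/26668) = 39570/(((½)/(6*(1 + 6)))) + 14911/26668 = 39570/(((½)*(⅙)/7)) + 14911/26668 = 39570/(((½)*(⅙)*(⅐))) + 14911/26668 = 39570/(1/84) + 14911/26668 = 39570*84 + 14911/26668 = 3323880 + 14911/26668 = 88641246751/26668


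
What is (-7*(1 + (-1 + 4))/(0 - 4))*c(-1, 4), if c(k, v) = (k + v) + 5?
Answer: 56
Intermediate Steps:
c(k, v) = 5 + k + v
(-7*(1 + (-1 + 4))/(0 - 4))*c(-1, 4) = (-7*(1 + (-1 + 4))/(0 - 4))*(5 - 1 + 4) = -7*(1 + 3)/(-4)*8 = -28*(-1)/4*8 = -7*(-1)*8 = 7*8 = 56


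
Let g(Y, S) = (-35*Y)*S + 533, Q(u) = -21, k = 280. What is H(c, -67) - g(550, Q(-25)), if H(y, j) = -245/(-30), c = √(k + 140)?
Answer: -2428649/6 ≈ -4.0478e+5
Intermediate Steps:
c = 2*√105 (c = √(280 + 140) = √420 = 2*√105 ≈ 20.494)
g(Y, S) = 533 - 35*S*Y (g(Y, S) = -35*S*Y + 533 = 533 - 35*S*Y)
H(y, j) = 49/6 (H(y, j) = -245*(-1/30) = 49/6)
H(c, -67) - g(550, Q(-25)) = 49/6 - (533 - 35*(-21)*550) = 49/6 - (533 + 404250) = 49/6 - 1*404783 = 49/6 - 404783 = -2428649/6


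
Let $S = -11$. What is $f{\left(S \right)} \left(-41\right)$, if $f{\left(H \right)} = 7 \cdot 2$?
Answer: $-574$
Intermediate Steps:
$f{\left(H \right)} = 14$
$f{\left(S \right)} \left(-41\right) = 14 \left(-41\right) = -574$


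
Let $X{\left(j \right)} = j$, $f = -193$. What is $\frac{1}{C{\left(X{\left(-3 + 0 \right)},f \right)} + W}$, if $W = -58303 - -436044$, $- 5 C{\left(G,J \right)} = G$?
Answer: $\frac{5}{1888708} \approx 2.6473 \cdot 10^{-6}$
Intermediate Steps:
$C{\left(G,J \right)} = - \frac{G}{5}$
$W = 377741$ ($W = -58303 + 436044 = 377741$)
$\frac{1}{C{\left(X{\left(-3 + 0 \right)},f \right)} + W} = \frac{1}{- \frac{-3 + 0}{5} + 377741} = \frac{1}{\left(- \frac{1}{5}\right) \left(-3\right) + 377741} = \frac{1}{\frac{3}{5} + 377741} = \frac{1}{\frac{1888708}{5}} = \frac{5}{1888708}$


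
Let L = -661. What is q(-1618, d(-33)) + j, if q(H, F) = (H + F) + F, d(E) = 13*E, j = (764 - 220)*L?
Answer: -362060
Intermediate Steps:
j = -359584 (j = (764 - 220)*(-661) = 544*(-661) = -359584)
q(H, F) = H + 2*F (q(H, F) = (F + H) + F = H + 2*F)
q(-1618, d(-33)) + j = (-1618 + 2*(13*(-33))) - 359584 = (-1618 + 2*(-429)) - 359584 = (-1618 - 858) - 359584 = -2476 - 359584 = -362060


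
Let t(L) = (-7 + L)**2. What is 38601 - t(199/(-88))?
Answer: 298261919/7744 ≈ 38515.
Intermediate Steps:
38601 - t(199/(-88)) = 38601 - (-7 + 199/(-88))**2 = 38601 - (-7 + 199*(-1/88))**2 = 38601 - (-7 - 199/88)**2 = 38601 - (-815/88)**2 = 38601 - 1*664225/7744 = 38601 - 664225/7744 = 298261919/7744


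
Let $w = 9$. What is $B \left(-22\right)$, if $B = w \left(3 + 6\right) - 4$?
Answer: $-1694$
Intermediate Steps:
$B = 77$ ($B = 9 \left(3 + 6\right) - 4 = 9 \cdot 9 - 4 = 81 - 4 = 77$)
$B \left(-22\right) = 77 \left(-22\right) = -1694$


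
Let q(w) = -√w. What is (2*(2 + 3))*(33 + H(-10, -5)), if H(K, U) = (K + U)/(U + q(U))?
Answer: 355 - 5*I*√5 ≈ 355.0 - 11.18*I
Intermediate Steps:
H(K, U) = (K + U)/(U - √U)
(2*(2 + 3))*(33 + H(-10, -5)) = (2*(2 + 3))*(33 + (-10 - 5)/(-5 - √(-5))) = (2*5)*(33 - 15/(-5 - I*√5)) = 10*(33 - 15/(-5 - I*√5)) = 330 - 150/(-5 - I*√5)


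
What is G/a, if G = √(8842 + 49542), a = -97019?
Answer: -4*√3649/97019 ≈ -0.0024905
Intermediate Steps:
G = 4*√3649 (G = √58384 = 4*√3649 ≈ 241.63)
G/a = (4*√3649)/(-97019) = (4*√3649)*(-1/97019) = -4*√3649/97019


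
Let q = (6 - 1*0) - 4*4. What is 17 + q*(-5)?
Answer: 67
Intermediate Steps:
q = -10 (q = (6 + 0) - 16 = 6 - 16 = -10)
17 + q*(-5) = 17 - 10*(-5) = 17 + 50 = 67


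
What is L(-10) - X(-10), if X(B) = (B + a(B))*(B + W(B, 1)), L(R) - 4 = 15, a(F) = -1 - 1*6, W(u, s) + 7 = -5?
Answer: -355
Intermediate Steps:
W(u, s) = -12 (W(u, s) = -7 - 5 = -12)
a(F) = -7 (a(F) = -1 - 6 = -7)
L(R) = 19 (L(R) = 4 + 15 = 19)
X(B) = (-12 + B)*(-7 + B) (X(B) = (B - 7)*(B - 12) = (-7 + B)*(-12 + B) = (-12 + B)*(-7 + B))
L(-10) - X(-10) = 19 - (84 + (-10)² - 19*(-10)) = 19 - (84 + 100 + 190) = 19 - 1*374 = 19 - 374 = -355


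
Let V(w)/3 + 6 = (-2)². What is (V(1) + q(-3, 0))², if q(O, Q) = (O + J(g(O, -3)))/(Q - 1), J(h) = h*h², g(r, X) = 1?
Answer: 16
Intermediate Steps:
J(h) = h³
V(w) = -6 (V(w) = -18 + 3*(-2)² = -18 + 3*4 = -18 + 12 = -6)
q(O, Q) = (1 + O)/(-1 + Q) (q(O, Q) = (O + 1³)/(Q - 1) = (O + 1)/(-1 + Q) = (1 + O)/(-1 + Q))
(V(1) + q(-3, 0))² = (-6 + (1 - 3)/(-1 + 0))² = (-6 - 2/(-1))² = (-6 - 1*(-2))² = (-6 + 2)² = (-4)² = 16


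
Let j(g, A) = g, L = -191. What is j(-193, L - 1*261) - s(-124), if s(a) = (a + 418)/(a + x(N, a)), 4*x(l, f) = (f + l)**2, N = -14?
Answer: -895235/4637 ≈ -193.06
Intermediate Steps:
x(l, f) = (f + l)**2/4
s(a) = (418 + a)/(a + (-14 + a)**2/4) (s(a) = (a + 418)/(a + (a - 14)**2/4) = (418 + a)/(a + (-14 + a)**2/4))
j(-193, L - 1*261) - s(-124) = -193 - 4*(418 - 124)/((-14 - 124)**2 + 4*(-124)) = -193 - 4*294/((-138)**2 - 496) = -193 - 4*294/(19044 - 496) = -193 - 4*294/18548 = -193 - 1*294/4637 = -193 - 294/4637 = -895235/4637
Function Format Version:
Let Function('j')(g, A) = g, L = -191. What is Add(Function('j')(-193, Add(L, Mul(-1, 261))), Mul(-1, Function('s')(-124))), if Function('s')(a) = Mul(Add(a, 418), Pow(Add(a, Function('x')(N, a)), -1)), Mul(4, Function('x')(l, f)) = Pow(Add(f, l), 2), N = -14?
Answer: Rational(-895235, 4637) ≈ -193.06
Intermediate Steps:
Function('x')(l, f) = Mul(Rational(1, 4), Pow(Add(f, l), 2))
Function('s')(a) = Mul(Pow(Add(a, Mul(Rational(1, 4), Pow(Add(-14, a), 2))), -1), Add(418, a)) (Function('s')(a) = Mul(Add(a, 418), Pow(Add(a, Mul(Rational(1, 4), Pow(Add(a, -14), 2))), -1)) = Mul(Add(418, a), Pow(Add(a, Mul(Rational(1, 4), Pow(Add(-14, a), 2))), -1)) = Mul(Pow(Add(a, Mul(Rational(1, 4), Pow(Add(-14, a), 2))), -1), Add(418, a)))
Add(Function('j')(-193, Add(L, Mul(-1, 261))), Mul(-1, Function('s')(-124))) = Add(-193, Mul(-1, Mul(4, Pow(Add(Pow(Add(-14, -124), 2), Mul(4, -124)), -1), Add(418, -124)))) = Add(-193, Mul(-1, Mul(4, Pow(Add(Pow(-138, 2), -496), -1), 294))) = Add(-193, Mul(-1, Mul(4, Pow(Add(19044, -496), -1), 294))) = Add(-193, Mul(-1, Mul(4, Pow(18548, -1), 294))) = Add(-193, Mul(-1, Mul(4, Rational(1, 18548), 294))) = Add(-193, Mul(-1, Rational(294, 4637))) = Add(-193, Rational(-294, 4637)) = Rational(-895235, 4637)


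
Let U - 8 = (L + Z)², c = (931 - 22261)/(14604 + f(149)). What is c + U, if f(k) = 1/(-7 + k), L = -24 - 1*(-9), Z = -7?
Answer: 1017265488/2073769 ≈ 490.54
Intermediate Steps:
L = -15 (L = -24 + 9 = -15)
c = -3028860/2073769 (c = (931 - 22261)/(14604 + 1/(-7 + 149)) = -21330/(14604 + 1/142) = -21330/2073769/142 = -21330*142/2073769 = -3028860/2073769 ≈ -1.4606)
U = 492 (U = 8 + (-15 - 7)² = 8 + (-22)² = 8 + 484 = 492)
c + U = -3028860/2073769 + 492 = 1017265488/2073769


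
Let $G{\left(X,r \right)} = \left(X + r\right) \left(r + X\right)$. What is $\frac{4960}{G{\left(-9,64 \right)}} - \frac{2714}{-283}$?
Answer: $\frac{1922706}{171215} \approx 11.23$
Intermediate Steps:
$G{\left(X,r \right)} = \left(X + r\right)^{2}$ ($G{\left(X,r \right)} = \left(X + r\right) \left(X + r\right) = \left(X + r\right)^{2}$)
$\frac{4960}{G{\left(-9,64 \right)}} - \frac{2714}{-283} = \frac{4960}{\left(-9 + 64\right)^{2}} - \frac{2714}{-283} = \frac{4960}{55^{2}} - - \frac{2714}{283} = \frac{4960}{3025} + \frac{2714}{283} = 4960 \cdot \frac{1}{3025} + \frac{2714}{283} = \frac{992}{605} + \frac{2714}{283} = \frac{1922706}{171215}$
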